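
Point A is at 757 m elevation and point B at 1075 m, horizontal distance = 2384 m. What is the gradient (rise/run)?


gradient = (1075 - 757) / 2384 = 318 / 2384 = 0.1334

0.1334


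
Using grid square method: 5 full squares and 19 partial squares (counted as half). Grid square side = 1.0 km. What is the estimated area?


effective squares = 5 + 19 * 0.5 = 14.5
area = 14.5 * 1.0 = 14.5 km^2

14.5 km^2


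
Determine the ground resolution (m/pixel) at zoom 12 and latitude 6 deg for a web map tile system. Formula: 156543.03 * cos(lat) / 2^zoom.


res = 156543.03 * cos(6) / 2^12 = 156543.03 * 0.9945219 / 4096 = 38.01 m/pixel

38.01 m/pixel


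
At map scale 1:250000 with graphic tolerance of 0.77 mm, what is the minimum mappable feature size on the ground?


ground = 0.77 mm * 250000 / 1000 = 192.5 m

192.5 m


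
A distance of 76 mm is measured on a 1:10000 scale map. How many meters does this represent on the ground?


ground = 76 mm * 10000 / 1000 = 760.0 m

760.0 m


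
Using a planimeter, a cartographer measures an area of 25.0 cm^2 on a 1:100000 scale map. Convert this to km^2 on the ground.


ground_area = 25.0 * (100000/100)^2 = 25000000.0 m^2 = 25.0 km^2

25.0 km^2


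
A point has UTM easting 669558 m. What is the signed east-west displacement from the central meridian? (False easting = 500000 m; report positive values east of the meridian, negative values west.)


displacement = 669558 - 500000 = 169558 m

169558 m


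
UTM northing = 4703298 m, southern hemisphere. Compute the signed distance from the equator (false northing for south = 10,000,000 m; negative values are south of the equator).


For southern: actual = 4703298 - 10000000 = -5296702 m

-5296702 m


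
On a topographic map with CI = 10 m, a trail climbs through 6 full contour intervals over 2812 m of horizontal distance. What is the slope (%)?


elevation change = 6 * 10 = 60 m
slope = 60 / 2812 * 100 = 2.1%

2.1%


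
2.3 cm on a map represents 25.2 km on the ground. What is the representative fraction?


ground = 25.2 km = 2520000 cm; RF denominator = ground / map = 2520000 / 2.3 ≈ 1095652; RF = 1:1095652

1:1095652


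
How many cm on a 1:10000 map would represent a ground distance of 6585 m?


map_cm = 6585 * 100 / 10000 = 65.85 cm

65.85 cm


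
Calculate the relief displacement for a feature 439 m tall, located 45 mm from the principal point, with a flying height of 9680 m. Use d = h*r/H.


d = h * r / H = 439 * 45 / 9680 = 2.04 mm

2.04 mm


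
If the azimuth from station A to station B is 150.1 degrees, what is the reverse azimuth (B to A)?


back azimuth = (150.1 + 180) mod 360 = 330.1 degrees

330.1 degrees


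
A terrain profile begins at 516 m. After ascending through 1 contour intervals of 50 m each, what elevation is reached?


elevation = 516 + 1 * 50 = 566 m

566 m


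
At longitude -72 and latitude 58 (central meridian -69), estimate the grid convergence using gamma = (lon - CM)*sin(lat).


gamma = (-72 - -69) * sin(58) = -3 * 0.848048 = -2.544 degrees

-2.544 degrees


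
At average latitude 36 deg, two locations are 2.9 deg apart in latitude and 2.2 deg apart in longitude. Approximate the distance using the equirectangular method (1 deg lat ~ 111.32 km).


dlat_km = 2.9 * 111.32 = 322.828
dlon_km = 2.2 * 111.32 * cos(36) ≈ 198.131
dist = sqrt(322.828^2 + 198.131^2) ≈ 378.8 km

378.8 km


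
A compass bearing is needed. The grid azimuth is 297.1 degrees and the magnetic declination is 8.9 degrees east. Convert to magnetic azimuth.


magnetic azimuth = grid azimuth - declination (east +ve)
mag_az = 297.1 - 8.9 = 288.2 degrees

288.2 degrees


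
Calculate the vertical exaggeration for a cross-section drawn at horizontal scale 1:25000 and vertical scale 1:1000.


VE = horizontal_scale / vertical_scale = 25000 / 1000 = 25.0

25.0x


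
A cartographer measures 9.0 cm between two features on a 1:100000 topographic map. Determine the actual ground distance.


ground = 9.0 cm * 100000 / 100 = 9000.0 m = 9.0 km

9.0 km


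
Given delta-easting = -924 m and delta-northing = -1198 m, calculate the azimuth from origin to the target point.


az = atan2(-924, -1198) = -142.4 deg
adjusted to 0-360: 217.6 degrees

217.6 degrees


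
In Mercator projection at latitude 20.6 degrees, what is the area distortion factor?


area_distortion = 1/cos^2(20.6) = 1.141

1.141


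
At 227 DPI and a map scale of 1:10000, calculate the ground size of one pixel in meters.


pixel_cm = 2.54 / 227 ≈ 0.011189 cm
ground = pixel_cm * 10000 / 100 = 2.54 * 10000 / (227 * 100) = 25400 / 22700 ≈ 1.12 m

1.12 m


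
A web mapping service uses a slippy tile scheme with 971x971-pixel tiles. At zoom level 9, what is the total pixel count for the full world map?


tiles per axis = 2^9 = 512
total tiles = 512^2 = 262144
pixels per axis = 512 * 971 = 497152
total pixels = 497152^2 = 247160111104

247160111104 pixels


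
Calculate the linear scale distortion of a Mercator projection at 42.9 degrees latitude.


SF = 1 / cos(42.9) = 1 / 0.732543 = 1.365

1.365


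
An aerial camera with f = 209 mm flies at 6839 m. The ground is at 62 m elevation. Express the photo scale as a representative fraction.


scale = f / (H - h) = 209 mm / 6777 m = 209 / 6777000 = 1:32426

1:32426


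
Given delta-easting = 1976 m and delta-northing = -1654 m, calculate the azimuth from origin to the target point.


az = atan2(1976, -1654) = 129.9 deg
adjusted to 0-360: 129.9 degrees

129.9 degrees


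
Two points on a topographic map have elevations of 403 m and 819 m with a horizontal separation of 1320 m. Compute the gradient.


gradient = (819 - 403) / 1320 = 416 / 1320 = 0.3152

0.3152


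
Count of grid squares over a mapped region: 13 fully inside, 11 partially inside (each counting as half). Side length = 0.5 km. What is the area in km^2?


effective squares = 13 + 11 * 0.5 = 18.5
area = 18.5 * 0.25 = 4.625 km^2

4.625 km^2


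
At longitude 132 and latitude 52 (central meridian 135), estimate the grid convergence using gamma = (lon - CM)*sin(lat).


gamma = (132 - 135) * sin(52) = -3 * 0.788011 = -2.364 degrees

-2.364 degrees


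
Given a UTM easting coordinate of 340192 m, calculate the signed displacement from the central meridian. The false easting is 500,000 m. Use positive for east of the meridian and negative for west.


displacement = 340192 - 500000 = -159808 m

-159808 m


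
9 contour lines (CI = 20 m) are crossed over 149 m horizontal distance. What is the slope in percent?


elevation change = 9 * 20 = 180 m
slope = 180 / 149 * 100 = 120.8%

120.8%


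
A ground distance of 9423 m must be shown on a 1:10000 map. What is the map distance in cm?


map_cm = 9423 * 100 / 10000 = 94.23 cm

94.23 cm


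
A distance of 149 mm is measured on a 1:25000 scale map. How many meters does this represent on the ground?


ground = 149 mm * 25000 / 1000 = 3725.0 m

3725.0 m


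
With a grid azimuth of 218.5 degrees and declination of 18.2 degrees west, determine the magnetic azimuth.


magnetic azimuth = grid azimuth - declination (east +ve)
mag_az = 218.5 - -18.2 = 236.7 degrees

236.7 degrees


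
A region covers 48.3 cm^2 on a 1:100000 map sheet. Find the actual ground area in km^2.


ground_area = 48.3 * (100000/100)^2 = 48300000.0 m^2 = 48.3 km^2

48.3 km^2


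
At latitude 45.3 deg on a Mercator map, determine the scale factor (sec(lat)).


SF = 1 / cos(45.3) = 1 / 0.703395 = 1.422

1.422


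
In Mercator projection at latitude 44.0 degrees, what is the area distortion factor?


area_distortion = 1/cos^2(44.0) = 1.933

1.933


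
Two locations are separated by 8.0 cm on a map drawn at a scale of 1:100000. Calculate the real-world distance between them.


ground = 8.0 cm * 100000 / 100 = 8000.0 m = 8.0 km

8.0 km


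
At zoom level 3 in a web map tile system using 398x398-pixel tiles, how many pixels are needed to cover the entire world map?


tiles per axis = 2^3 = 8
total tiles = 8^2 = 64
pixels per axis = 8 * 398 = 3184
total pixels = 3184^2 = 10137856

10137856 pixels


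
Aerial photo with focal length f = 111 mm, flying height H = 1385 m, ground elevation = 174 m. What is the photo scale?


scale = f / (H - h) = 111 mm / 1211 m = 111 / 1211000 = 1:10910

1:10910


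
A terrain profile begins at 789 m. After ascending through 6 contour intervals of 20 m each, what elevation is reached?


elevation = 789 + 6 * 20 = 909 m

909 m


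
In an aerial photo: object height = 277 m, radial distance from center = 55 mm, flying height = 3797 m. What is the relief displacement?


d = h * r / H = 277 * 55 / 3797 = 4.01 mm

4.01 mm


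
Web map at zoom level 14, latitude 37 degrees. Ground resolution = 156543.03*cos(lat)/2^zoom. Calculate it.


res = 156543.03 * cos(37) / 2^14 = 156543.03 * 0.79863551 / 16384 = 7.63 m/pixel

7.63 m/pixel


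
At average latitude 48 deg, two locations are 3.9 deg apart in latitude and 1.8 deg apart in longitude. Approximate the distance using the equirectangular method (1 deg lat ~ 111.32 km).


dlat_km = 3.9 * 111.32 = 434.148
dlon_km = 1.8 * 111.32 * cos(48) ≈ 134.078
dist = sqrt(434.148^2 + 134.078^2) ≈ 454.4 km

454.4 km


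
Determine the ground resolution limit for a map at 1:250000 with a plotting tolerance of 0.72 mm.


ground = 0.72 mm * 250000 / 1000 = 180.0 m

180.0 m


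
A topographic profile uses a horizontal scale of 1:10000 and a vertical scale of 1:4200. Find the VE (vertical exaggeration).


VE = horizontal_scale / vertical_scale = 10000 / 4200 ≈ 2.4

2.4x


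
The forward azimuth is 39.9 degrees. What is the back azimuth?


back azimuth = (39.9 + 180) mod 360 = 219.9 degrees

219.9 degrees


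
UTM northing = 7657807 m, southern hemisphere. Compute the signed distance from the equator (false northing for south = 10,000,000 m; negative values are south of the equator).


For southern: actual = 7657807 - 10000000 = -2342193 m

-2342193 m


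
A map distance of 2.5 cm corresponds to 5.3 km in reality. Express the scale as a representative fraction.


ground = 5.3 km = 530000 cm; RF denominator = ground / map = 530000 / 2.5 = 212000; RF = 1:212000

1:212000


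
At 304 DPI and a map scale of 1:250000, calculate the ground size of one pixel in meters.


pixel_cm = 2.54 / 304 ≈ 0.008355 cm
ground = pixel_cm * 250000 / 100 = 2.54 * 250000 / (304 * 100) = 635000 / 30400 ≈ 20.89 m

20.89 m


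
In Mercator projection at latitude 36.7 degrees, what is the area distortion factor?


area_distortion = 1/cos^2(36.7) = 1.556

1.556


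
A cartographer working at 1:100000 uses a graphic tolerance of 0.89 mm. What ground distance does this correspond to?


ground = 0.89 mm * 100000 / 1000 = 89.0 m

89.0 m


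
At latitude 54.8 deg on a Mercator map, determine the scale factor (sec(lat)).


SF = 1 / cos(54.8) = 1 / 0.576432 = 1.735

1.735


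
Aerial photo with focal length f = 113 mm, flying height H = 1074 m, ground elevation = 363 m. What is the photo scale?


scale = f / (H - h) = 113 mm / 711 m = 113 / 711000 = 1:6292

1:6292


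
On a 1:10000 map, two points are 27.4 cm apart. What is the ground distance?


ground = 27.4 cm * 10000 / 100 = 2740.0 m = 2.74 km

2.74 km


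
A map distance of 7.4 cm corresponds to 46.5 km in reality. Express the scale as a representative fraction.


ground = 46.5 km = 4650000 cm; RF denominator = ground / map = 4650000 / 7.4 ≈ 628378; RF = 1:628378

1:628378


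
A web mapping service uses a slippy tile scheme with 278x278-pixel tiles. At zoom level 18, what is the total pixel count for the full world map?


tiles per axis = 2^18 = 262144
total tiles = 262144^2 = 68719476736
pixels per axis = 262144 * 278 = 72876032
total pixels = 72876032^2 = 5310916040065024

5310916040065024 pixels


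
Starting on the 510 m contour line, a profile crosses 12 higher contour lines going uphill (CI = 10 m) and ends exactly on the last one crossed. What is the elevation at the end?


elevation = 510 + 12 * 10 = 630 m

630 m


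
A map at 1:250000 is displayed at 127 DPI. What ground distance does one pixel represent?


pixel_cm = 2.54 / 127 = 0.02 cm
ground = pixel_cm * 250000 / 100 = 2.54 * 250000 / (127 * 100) = 635000 / 12700 = 50.0 m

50.0 m


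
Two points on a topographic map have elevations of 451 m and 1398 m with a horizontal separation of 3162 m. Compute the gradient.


gradient = (1398 - 451) / 3162 = 947 / 3162 = 0.2995

0.2995


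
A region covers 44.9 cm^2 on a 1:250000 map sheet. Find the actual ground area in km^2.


ground_area = 44.9 * (250000/100)^2 = 280625000.0 m^2 = 280.625 km^2

280.625 km^2


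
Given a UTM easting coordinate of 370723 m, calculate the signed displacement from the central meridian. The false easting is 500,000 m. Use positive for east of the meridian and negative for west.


displacement = 370723 - 500000 = -129277 m

-129277 m


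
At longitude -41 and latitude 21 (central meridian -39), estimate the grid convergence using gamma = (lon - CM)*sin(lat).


gamma = (-41 - -39) * sin(21) = -2 * 0.358368 = -0.717 degrees

-0.717 degrees


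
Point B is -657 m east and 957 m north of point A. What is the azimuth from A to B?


az = atan2(-657, 957) = -34.5 deg
adjusted to 0-360: 325.5 degrees

325.5 degrees


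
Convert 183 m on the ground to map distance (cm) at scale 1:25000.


map_cm = 183 * 100 / 25000 = 0.732 cm ≈ 0.73 cm

0.73 cm


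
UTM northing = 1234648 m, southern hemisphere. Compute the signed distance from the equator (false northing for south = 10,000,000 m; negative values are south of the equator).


For southern: actual = 1234648 - 10000000 = -8765352 m

-8765352 m


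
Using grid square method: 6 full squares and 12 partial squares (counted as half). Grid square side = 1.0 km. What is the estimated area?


effective squares = 6 + 12 * 0.5 = 12.0
area = 12.0 * 1.0 = 12.0 km^2

12.0 km^2


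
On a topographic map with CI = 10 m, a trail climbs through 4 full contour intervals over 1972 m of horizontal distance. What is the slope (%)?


elevation change = 4 * 10 = 40 m
slope = 40 / 1972 * 100 = 2.0%

2.0%


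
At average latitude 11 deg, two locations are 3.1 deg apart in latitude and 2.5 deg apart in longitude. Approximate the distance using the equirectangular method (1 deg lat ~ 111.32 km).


dlat_km = 3.1 * 111.32 = 345.092
dlon_km = 2.5 * 111.32 * cos(11) ≈ 273.187
dist = sqrt(345.092^2 + 273.187^2) ≈ 440.1 km

440.1 km


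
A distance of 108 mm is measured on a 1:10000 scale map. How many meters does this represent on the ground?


ground = 108 mm * 10000 / 1000 = 1080.0 m

1080.0 m


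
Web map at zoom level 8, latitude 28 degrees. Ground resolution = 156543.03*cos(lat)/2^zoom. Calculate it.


res = 156543.03 * cos(28) / 2^8 = 156543.03 * 0.88294759 / 256 = 539.92 m/pixel

539.92 m/pixel


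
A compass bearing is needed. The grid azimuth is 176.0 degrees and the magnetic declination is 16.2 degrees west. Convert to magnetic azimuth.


magnetic azimuth = grid azimuth - declination (east +ve)
mag_az = 176.0 - -16.2 = 192.2 degrees

192.2 degrees


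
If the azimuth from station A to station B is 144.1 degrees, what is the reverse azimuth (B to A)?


back azimuth = (144.1 + 180) mod 360 = 324.1 degrees

324.1 degrees


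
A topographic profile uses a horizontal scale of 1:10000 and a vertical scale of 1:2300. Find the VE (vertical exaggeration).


VE = horizontal_scale / vertical_scale = 10000 / 2300 ≈ 4.3

4.3x


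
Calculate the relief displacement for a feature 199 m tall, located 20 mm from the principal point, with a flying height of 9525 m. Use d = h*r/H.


d = h * r / H = 199 * 20 / 9525 = 0.42 mm

0.42 mm


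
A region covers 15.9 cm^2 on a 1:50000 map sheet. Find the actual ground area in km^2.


ground_area = 15.9 * (50000/100)^2 = 3975000.0 m^2 = 3.975 km^2

3.975 km^2


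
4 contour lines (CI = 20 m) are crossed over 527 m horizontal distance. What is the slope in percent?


elevation change = 4 * 20 = 80 m
slope = 80 / 527 * 100 = 15.2%

15.2%


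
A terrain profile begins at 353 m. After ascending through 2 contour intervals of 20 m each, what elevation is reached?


elevation = 353 + 2 * 20 = 393 m

393 m


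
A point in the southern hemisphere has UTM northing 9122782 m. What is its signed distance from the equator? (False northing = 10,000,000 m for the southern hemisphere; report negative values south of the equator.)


For southern: actual = 9122782 - 10000000 = -877218 m

-877218 m


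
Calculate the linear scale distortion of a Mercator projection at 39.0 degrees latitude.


SF = 1 / cos(39.0) = 1 / 0.777146 = 1.287

1.287


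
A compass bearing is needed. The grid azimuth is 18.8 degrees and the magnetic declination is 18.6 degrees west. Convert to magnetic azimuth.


magnetic azimuth = grid azimuth - declination (east +ve)
mag_az = 18.8 - -18.6 = 37.4 degrees

37.4 degrees


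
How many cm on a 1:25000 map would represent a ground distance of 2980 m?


map_cm = 2980 * 100 / 25000 = 11.92 cm

11.92 cm


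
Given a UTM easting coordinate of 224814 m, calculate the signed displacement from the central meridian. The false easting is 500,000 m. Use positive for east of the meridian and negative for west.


displacement = 224814 - 500000 = -275186 m

-275186 m


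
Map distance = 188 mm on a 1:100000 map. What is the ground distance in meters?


ground = 188 mm * 100000 / 1000 = 18800.0 m

18800.0 m


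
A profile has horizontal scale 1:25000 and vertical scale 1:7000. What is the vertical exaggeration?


VE = horizontal_scale / vertical_scale = 25000 / 7000 ≈ 3.6

3.6x


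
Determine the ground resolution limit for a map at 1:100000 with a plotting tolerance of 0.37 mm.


ground = 0.37 mm * 100000 / 1000 = 37.0 m

37.0 m


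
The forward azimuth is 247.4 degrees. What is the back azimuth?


back azimuth = (247.4 + 180) mod 360 = 67.4 degrees

67.4 degrees


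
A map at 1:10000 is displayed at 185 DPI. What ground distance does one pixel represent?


pixel_cm = 2.54 / 185 ≈ 0.01373 cm
ground = pixel_cm * 10000 / 100 = 2.54 * 10000 / (185 * 100) = 25400 / 18500 ≈ 1.37 m

1.37 m


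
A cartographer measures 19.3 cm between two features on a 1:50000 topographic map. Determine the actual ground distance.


ground = 19.3 cm * 50000 / 100 = 9650.0 m = 9.65 km

9.65 km


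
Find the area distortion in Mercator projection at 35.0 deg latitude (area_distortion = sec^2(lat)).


area_distortion = 1/cos^2(35.0) = 1.49

1.49


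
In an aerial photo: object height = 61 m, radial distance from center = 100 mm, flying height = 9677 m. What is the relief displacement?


d = h * r / H = 61 * 100 / 9677 = 0.63 mm

0.63 mm


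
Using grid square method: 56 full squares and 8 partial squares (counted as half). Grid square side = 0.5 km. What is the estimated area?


effective squares = 56 + 8 * 0.5 = 60.0
area = 60.0 * 0.25 = 15.0 km^2

15.0 km^2


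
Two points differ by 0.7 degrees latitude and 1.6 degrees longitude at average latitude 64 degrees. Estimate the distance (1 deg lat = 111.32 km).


dlat_km = 0.7 * 111.32 = 77.924
dlon_km = 1.6 * 111.32 * cos(64) ≈ 78.079
dist = sqrt(77.924^2 + 78.079^2) ≈ 110.3 km

110.3 km


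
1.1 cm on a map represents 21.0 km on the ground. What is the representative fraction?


ground = 21.0 km = 2100000 cm; RF denominator = ground / map = 2100000 / 1.1 ≈ 1909091; RF = 1:1909091

1:1909091


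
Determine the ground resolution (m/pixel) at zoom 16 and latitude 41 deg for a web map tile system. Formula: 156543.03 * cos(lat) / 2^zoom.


res = 156543.03 * cos(41) / 2^16 = 156543.03 * 0.75470958 / 65536 = 1.8 m/pixel

1.8 m/pixel


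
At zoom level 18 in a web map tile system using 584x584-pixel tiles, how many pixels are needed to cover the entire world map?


tiles per axis = 2^18 = 262144
total tiles = 262144^2 = 68719476736
pixels per axis = 262144 * 584 = 153092096
total pixels = 153092096^2 = 23437189857673216

23437189857673216 pixels


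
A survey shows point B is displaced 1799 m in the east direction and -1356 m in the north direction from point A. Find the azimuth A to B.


az = atan2(1799, -1356) = 127.0 deg
adjusted to 0-360: 127.0 degrees

127.0 degrees


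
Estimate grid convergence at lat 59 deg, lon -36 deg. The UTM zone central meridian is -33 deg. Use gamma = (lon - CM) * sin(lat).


gamma = (-36 - -33) * sin(59) = -3 * 0.857167 = -2.572 degrees

-2.572 degrees


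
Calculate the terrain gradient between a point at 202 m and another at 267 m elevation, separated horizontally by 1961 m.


gradient = (267 - 202) / 1961 = 65 / 1961 = 0.0331

0.0331


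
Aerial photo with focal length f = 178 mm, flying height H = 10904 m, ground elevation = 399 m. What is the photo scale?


scale = f / (H - h) = 178 mm / 10505 m = 178 / 10505000 = 1:59017

1:59017


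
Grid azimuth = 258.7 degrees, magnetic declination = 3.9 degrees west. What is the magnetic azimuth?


magnetic azimuth = grid azimuth - declination (east +ve)
mag_az = 258.7 - -3.9 = 262.6 degrees

262.6 degrees


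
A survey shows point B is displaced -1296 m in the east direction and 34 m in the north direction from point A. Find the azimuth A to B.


az = atan2(-1296, 34) = -88.5 deg
adjusted to 0-360: 271.5 degrees

271.5 degrees


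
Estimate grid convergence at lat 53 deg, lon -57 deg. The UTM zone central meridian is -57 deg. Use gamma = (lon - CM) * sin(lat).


gamma = (-57 - -57) * sin(53) = 0 * 0.798636 = 0.0 degrees

0.0 degrees


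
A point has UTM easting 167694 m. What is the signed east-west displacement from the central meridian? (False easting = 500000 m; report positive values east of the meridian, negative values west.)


displacement = 167694 - 500000 = -332306 m

-332306 m


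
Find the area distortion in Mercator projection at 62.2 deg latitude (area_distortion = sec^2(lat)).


area_distortion = 1/cos^2(62.2) = 4.597

4.597


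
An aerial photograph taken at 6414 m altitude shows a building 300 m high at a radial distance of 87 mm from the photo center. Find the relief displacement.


d = h * r / H = 300 * 87 / 6414 = 4.07 mm

4.07 mm


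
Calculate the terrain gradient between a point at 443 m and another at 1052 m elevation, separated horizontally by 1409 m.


gradient = (1052 - 443) / 1409 = 609 / 1409 = 0.4322

0.4322


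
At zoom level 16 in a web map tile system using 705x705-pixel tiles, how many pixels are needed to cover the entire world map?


tiles per axis = 2^16 = 65536
total tiles = 65536^2 = 4294967296
pixels per axis = 65536 * 705 = 46202880
total pixels = 46202880^2 = 2134706120294400

2134706120294400 pixels


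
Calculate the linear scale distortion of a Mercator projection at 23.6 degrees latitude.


SF = 1 / cos(23.6) = 1 / 0.916363 = 1.091

1.091


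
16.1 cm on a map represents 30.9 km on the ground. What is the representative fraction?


ground = 30.9 km = 3090000 cm; RF denominator = ground / map = 3090000 / 16.1 ≈ 191925; RF = 1:191925

1:191925


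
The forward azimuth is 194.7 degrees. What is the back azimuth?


back azimuth = (194.7 + 180) mod 360 = 14.7 degrees

14.7 degrees


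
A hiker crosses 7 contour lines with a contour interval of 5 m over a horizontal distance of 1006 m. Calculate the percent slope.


elevation change = 7 * 5 = 35 m
slope = 35 / 1006 * 100 = 3.5%

3.5%


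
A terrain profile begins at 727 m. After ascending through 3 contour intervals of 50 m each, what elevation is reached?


elevation = 727 + 3 * 50 = 877 m

877 m


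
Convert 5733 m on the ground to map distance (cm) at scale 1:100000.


map_cm = 5733 * 100 / 100000 = 5.733 cm ≈ 5.73 cm

5.73 cm


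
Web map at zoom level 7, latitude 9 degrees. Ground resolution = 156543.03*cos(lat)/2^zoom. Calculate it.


res = 156543.03 * cos(9) / 2^7 = 156543.03 * 0.98768834 / 128 = 1207.94 m/pixel

1207.94 m/pixel


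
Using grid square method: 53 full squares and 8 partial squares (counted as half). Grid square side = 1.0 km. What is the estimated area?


effective squares = 53 + 8 * 0.5 = 57.0
area = 57.0 * 1.0 = 57.0 km^2

57.0 km^2


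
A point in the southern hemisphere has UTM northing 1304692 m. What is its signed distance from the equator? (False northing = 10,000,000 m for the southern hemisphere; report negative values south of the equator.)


For southern: actual = 1304692 - 10000000 = -8695308 m

-8695308 m


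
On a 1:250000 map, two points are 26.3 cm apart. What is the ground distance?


ground = 26.3 cm * 250000 / 100 = 65750.0 m = 65.75 km

65.75 km


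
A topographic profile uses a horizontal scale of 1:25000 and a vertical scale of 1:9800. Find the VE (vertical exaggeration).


VE = horizontal_scale / vertical_scale = 25000 / 9800 ≈ 2.6

2.6x


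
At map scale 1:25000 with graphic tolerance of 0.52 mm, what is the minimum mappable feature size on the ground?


ground = 0.52 mm * 25000 / 1000 = 13.0 m

13.0 m


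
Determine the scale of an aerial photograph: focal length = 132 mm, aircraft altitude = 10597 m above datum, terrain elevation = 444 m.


scale = f / (H - h) = 132 mm / 10153 m = 132 / 10153000 = 1:76917

1:76917


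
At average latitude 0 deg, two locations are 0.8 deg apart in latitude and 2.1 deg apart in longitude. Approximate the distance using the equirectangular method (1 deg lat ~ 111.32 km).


dlat_km = 0.8 * 111.32 = 89.056
dlon_km = 2.1 * 111.32 * cos(0) ≈ 233.772
dist = sqrt(89.056^2 + 233.772^2) ≈ 250.2 km

250.2 km


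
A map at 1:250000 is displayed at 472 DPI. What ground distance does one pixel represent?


pixel_cm = 2.54 / 472 ≈ 0.005381 cm
ground = pixel_cm * 250000 / 100 = 2.54 * 250000 / (472 * 100) = 635000 / 47200 ≈ 13.45 m

13.45 m


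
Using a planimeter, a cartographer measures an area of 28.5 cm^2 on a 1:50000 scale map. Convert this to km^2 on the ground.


ground_area = 28.5 * (50000/100)^2 = 7125000.0 m^2 = 7.125 km^2

7.125 km^2


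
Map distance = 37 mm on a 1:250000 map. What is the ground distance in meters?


ground = 37 mm * 250000 / 1000 = 9250.0 m

9250.0 m


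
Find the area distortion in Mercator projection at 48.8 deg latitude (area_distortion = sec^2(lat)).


area_distortion = 1/cos^2(48.8) = 2.305

2.305


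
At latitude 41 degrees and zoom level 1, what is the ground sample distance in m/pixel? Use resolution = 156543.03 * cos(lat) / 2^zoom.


res = 156543.03 * cos(41) / 2^1 = 156543.03 * 0.75470958 / 2 = 59072.26 m/pixel

59072.26 m/pixel


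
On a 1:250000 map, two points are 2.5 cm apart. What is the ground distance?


ground = 2.5 cm * 250000 / 100 = 6250.0 m = 6.25 km

6.25 km


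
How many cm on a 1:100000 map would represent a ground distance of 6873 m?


map_cm = 6873 * 100 / 100000 = 6.873 cm ≈ 6.87 cm

6.87 cm


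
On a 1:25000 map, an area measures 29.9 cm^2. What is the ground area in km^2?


ground_area = 29.9 * (25000/100)^2 = 1868750.0 m^2 = 1.86875 km^2 ≈ 1.869 km^2

1.869 km^2


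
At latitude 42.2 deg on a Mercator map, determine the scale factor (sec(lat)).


SF = 1 / cos(42.2) = 1 / 0.740805 = 1.35

1.35


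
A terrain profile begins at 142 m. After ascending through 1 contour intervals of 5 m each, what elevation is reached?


elevation = 142 + 1 * 5 = 147 m

147 m


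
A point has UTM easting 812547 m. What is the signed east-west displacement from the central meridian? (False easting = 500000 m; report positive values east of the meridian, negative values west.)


displacement = 812547 - 500000 = 312547 m

312547 m


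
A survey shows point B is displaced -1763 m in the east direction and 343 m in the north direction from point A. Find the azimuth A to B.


az = atan2(-1763, 343) = -79.0 deg
adjusted to 0-360: 281.0 degrees

281.0 degrees


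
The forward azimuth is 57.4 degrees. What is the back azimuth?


back azimuth = (57.4 + 180) mod 360 = 237.4 degrees

237.4 degrees


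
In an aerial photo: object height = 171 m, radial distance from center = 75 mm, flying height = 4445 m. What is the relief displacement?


d = h * r / H = 171 * 75 / 4445 = 2.89 mm

2.89 mm


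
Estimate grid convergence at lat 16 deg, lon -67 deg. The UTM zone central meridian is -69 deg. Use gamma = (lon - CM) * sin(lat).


gamma = (-67 - -69) * sin(16) = 2 * 0.275637 = 0.551 degrees

0.551 degrees


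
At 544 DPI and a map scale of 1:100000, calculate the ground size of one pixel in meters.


pixel_cm = 2.54 / 544 ≈ 0.004669 cm
ground = pixel_cm * 100000 / 100 = 2.54 * 100000 / (544 * 100) = 254000 / 54400 ≈ 4.67 m

4.67 m


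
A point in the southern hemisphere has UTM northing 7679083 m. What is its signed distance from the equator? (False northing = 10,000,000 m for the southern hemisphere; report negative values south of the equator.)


For southern: actual = 7679083 - 10000000 = -2320917 m

-2320917 m


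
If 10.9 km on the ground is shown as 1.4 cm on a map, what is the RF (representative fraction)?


ground = 10.9 km = 1090000 cm; RF denominator = ground / map = 1090000 / 1.4 ≈ 778571; RF = 1:778571

1:778571


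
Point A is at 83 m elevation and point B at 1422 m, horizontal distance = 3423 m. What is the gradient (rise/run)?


gradient = (1422 - 83) / 3423 = 1339 / 3423 = 0.3912

0.3912


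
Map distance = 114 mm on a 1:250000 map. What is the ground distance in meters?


ground = 114 mm * 250000 / 1000 = 28500.0 m

28500.0 m


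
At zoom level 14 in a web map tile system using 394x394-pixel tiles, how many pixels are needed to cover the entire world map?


tiles per axis = 2^14 = 16384
total tiles = 16384^2 = 268435456
pixels per axis = 16384 * 394 = 6455296
total pixels = 6455296^2 = 41670846447616

41670846447616 pixels


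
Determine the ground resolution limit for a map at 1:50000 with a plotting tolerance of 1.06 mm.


ground = 1.06 mm * 50000 / 1000 = 53.0 m

53.0 m


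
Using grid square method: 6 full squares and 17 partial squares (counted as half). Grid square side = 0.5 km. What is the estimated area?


effective squares = 6 + 17 * 0.5 = 14.5
area = 14.5 * 0.25 = 3.625 km^2

3.625 km^2


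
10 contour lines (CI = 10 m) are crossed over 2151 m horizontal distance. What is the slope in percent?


elevation change = 10 * 10 = 100 m
slope = 100 / 2151 * 100 = 4.6%

4.6%


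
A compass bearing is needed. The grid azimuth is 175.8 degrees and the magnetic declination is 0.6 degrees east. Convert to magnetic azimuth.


magnetic azimuth = grid azimuth - declination (east +ve)
mag_az = 175.8 - 0.6 = 175.2 degrees

175.2 degrees


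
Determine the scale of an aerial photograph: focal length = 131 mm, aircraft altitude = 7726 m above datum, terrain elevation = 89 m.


scale = f / (H - h) = 131 mm / 7637 m = 131 / 7637000 = 1:58298

1:58298


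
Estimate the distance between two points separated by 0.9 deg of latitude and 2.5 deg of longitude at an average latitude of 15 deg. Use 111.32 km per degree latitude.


dlat_km = 0.9 * 111.32 = 100.188
dlon_km = 2.5 * 111.32 * cos(15) ≈ 268.817
dist = sqrt(100.188^2 + 268.817^2) ≈ 286.9 km

286.9 km


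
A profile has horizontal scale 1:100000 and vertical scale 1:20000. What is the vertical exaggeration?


VE = horizontal_scale / vertical_scale = 100000 / 20000 = 5.0

5.0x


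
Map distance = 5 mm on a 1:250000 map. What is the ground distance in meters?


ground = 5 mm * 250000 / 1000 = 1250.0 m

1250.0 m


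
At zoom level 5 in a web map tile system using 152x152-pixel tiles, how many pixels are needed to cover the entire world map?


tiles per axis = 2^5 = 32
total tiles = 32^2 = 1024
pixels per axis = 32 * 152 = 4864
total pixels = 4864^2 = 23658496

23658496 pixels


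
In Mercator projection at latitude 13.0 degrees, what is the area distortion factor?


area_distortion = 1/cos^2(13.0) = 1.053

1.053


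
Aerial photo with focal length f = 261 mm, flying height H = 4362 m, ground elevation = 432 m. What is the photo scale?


scale = f / (H - h) = 261 mm / 3930 m = 261 / 3930000 = 1:15057

1:15057


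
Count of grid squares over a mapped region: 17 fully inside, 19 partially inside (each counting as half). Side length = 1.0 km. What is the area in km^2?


effective squares = 17 + 19 * 0.5 = 26.5
area = 26.5 * 1.0 = 26.5 km^2

26.5 km^2


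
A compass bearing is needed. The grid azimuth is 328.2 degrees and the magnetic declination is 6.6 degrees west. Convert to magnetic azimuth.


magnetic azimuth = grid azimuth - declination (east +ve)
mag_az = 328.2 - -6.6 = 334.8 degrees

334.8 degrees


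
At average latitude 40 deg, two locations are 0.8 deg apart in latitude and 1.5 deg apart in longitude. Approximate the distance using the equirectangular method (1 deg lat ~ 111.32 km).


dlat_km = 0.8 * 111.32 = 89.056
dlon_km = 1.5 * 111.32 * cos(40) ≈ 127.914
dist = sqrt(89.056^2 + 127.914^2) ≈ 155.9 km

155.9 km


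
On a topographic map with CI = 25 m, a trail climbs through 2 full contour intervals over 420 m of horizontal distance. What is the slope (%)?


elevation change = 2 * 25 = 50 m
slope = 50 / 420 * 100 = 11.9%

11.9%


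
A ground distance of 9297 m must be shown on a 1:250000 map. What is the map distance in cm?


map_cm = 9297 * 100 / 250000 = 3.7188 cm ≈ 3.72 cm

3.72 cm


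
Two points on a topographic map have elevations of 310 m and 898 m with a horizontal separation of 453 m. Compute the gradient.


gradient = (898 - 310) / 453 = 588 / 453 = 1.298

1.298


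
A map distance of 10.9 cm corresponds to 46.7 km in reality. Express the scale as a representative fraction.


ground = 46.7 km = 4670000 cm; RF denominator = ground / map = 4670000 / 10.9 ≈ 428440; RF = 1:428440

1:428440


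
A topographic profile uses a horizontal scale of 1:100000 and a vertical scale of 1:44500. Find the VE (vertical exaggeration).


VE = horizontal_scale / vertical_scale = 100000 / 44500 ≈ 2.2

2.2x


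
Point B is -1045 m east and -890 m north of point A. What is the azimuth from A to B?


az = atan2(-1045, -890) = -130.4 deg
adjusted to 0-360: 229.6 degrees

229.6 degrees


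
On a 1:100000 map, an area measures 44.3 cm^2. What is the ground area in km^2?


ground_area = 44.3 * (100000/100)^2 = 44300000.0 m^2 = 44.3 km^2

44.3 km^2


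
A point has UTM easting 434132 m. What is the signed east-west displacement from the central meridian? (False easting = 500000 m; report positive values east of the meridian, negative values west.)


displacement = 434132 - 500000 = -65868 m

-65868 m


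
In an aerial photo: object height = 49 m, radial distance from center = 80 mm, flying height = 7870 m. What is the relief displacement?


d = h * r / H = 49 * 80 / 7870 = 0.5 mm

0.5 mm


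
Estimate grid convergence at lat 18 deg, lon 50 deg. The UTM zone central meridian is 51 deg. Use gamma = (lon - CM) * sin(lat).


gamma = (50 - 51) * sin(18) = -1 * 0.309017 = -0.309 degrees

-0.309 degrees


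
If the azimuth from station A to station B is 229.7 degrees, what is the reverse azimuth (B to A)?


back azimuth = (229.7 + 180) mod 360 = 49.7 degrees

49.7 degrees


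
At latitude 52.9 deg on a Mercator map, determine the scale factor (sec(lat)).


SF = 1 / cos(52.9) = 1 / 0.603208 = 1.658

1.658


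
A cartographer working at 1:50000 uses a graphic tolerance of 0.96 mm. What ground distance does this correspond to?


ground = 0.96 mm * 50000 / 1000 = 48.0 m

48.0 m


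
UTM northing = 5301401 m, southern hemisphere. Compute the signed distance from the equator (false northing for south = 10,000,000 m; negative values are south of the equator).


For southern: actual = 5301401 - 10000000 = -4698599 m

-4698599 m


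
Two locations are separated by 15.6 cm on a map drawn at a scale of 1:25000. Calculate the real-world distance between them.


ground = 15.6 cm * 25000 / 100 = 3900.0 m = 3.9 km

3.9 km


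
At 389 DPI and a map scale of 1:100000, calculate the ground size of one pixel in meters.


pixel_cm = 2.54 / 389 ≈ 0.00653 cm
ground = pixel_cm * 100000 / 100 = 2.54 * 100000 / (389 * 100) = 254000 / 38900 ≈ 6.53 m

6.53 m


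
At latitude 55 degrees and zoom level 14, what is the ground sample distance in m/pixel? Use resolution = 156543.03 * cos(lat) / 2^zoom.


res = 156543.03 * cos(55) / 2^14 = 156543.03 * 0.57357644 / 16384 = 5.48 m/pixel

5.48 m/pixel


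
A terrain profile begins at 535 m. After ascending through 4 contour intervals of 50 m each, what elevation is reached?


elevation = 535 + 4 * 50 = 735 m

735 m


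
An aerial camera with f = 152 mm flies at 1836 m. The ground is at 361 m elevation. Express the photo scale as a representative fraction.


scale = f / (H - h) = 152 mm / 1475 m = 152 / 1475000 = 1:9704

1:9704


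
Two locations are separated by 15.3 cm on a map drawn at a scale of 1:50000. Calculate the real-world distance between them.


ground = 15.3 cm * 50000 / 100 = 7650.0 m = 7.65 km

7.65 km


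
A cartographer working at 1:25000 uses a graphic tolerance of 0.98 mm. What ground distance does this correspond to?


ground = 0.98 mm * 25000 / 1000 = 24.5 m

24.5 m


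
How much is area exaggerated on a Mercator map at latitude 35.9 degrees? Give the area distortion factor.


area_distortion = 1/cos^2(35.9) = 1.524

1.524


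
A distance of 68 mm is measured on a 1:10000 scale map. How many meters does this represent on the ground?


ground = 68 mm * 10000 / 1000 = 680.0 m

680.0 m


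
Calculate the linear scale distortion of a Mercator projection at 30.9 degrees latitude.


SF = 1 / cos(30.9) = 1 / 0.858065 = 1.165

1.165


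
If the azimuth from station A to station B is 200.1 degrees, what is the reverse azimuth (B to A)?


back azimuth = (200.1 + 180) mod 360 = 20.1 degrees

20.1 degrees


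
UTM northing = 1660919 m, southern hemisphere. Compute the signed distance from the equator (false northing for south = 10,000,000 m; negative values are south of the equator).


For southern: actual = 1660919 - 10000000 = -8339081 m

-8339081 m


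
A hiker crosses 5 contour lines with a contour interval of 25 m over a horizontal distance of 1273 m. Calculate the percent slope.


elevation change = 5 * 25 = 125 m
slope = 125 / 1273 * 100 = 9.8%

9.8%


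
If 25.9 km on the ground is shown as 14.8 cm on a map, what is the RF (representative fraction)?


ground = 25.9 km = 2590000 cm; RF denominator = ground / map = 2590000 / 14.8 = 175000; RF = 1:175000

1:175000


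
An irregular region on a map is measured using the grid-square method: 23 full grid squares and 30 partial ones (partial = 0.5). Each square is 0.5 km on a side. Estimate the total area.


effective squares = 23 + 30 * 0.5 = 38.0
area = 38.0 * 0.25 = 9.5 km^2

9.5 km^2


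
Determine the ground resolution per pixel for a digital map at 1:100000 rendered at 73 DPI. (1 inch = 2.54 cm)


pixel_cm = 2.54 / 73 ≈ 0.034795 cm
ground = pixel_cm * 100000 / 100 = 2.54 * 100000 / (73 * 100) = 254000 / 7300 ≈ 34.79 m

34.79 m


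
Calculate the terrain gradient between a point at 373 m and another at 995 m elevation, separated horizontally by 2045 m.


gradient = (995 - 373) / 2045 = 622 / 2045 = 0.3042

0.3042
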